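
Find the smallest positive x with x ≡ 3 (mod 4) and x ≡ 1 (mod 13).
27

Using Chinese Remainder Theorem:
M = 4 × 13 = 52
M1 = 13, M2 = 4
y1 = 13^(-1) mod 4 = 1
y2 = 4^(-1) mod 13 = 10
x = (3×13×1 + 1×4×10) mod 52 = 27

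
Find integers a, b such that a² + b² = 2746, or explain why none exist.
35² + 39² (a=35, b=39)

Factorization: 2746 = 2 × 1373
By Fermat: n is sum of two squares iff every prime p ≡ 3 (mod 4) appears to even power.
All primes ≡ 3 (mod 4) appear to even power.
Search a = 0, 1, 2, … for 2746 - a² a perfect square: first hit at a = 35: 2746 - 1225 = 1521 = 39².
2746 = 35² + 39² = 1225 + 1521 ✓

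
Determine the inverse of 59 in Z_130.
119

gcd(59, 130) = 1, so the inverse exists.
Extended Euclidean algorithm on (130, 59):
130 = 2 × 59 + 12  ⟹  12 = (1)·130 + (-2)·59
59 = 4 × 12 + 11  ⟹  11 = (-4)·130 + (9)·59
12 = 1 × 11 + 1  ⟹  1 = (5)·130 + (-11)·59
So (-11)·59 ≡ 1 (mod 130), i.e. 59^(-1) ≡ -11 ≡ 119 (mod 130).
Check: 59 × 119 = 7021 ≡ 1 (mod 130)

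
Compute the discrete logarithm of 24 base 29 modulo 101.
92

Baby-step giant-step with step n = ⌈√101⌉ = 11.
Baby steps 29^j mod 101 (j:value) for j=0..10: 0:1, 1:29, 2:33, 3:48, 4:79, 5:69, 6:82, 7:55, 8:80, 9:98, 10:14.
Giant-step multiplier: 29^(-11) ≡ 29^(100-11) = 29^89 ≡ 51 (mod 101).
Giant steps γ_i = 24·51^i mod 101: γ_0=24, γ_1=12, γ_2=6, γ_3=3, γ_4=52, γ_5=26, γ_6=13, γ_7=57, γ_8=79 (in table at j=4).
x = i·n + j = 8·11 + 4 = 92.
Check: 29^92 ≡ 24 (mod 101).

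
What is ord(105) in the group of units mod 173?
172

173 is prime, so ord(105) divides φ(173) = 172.
Divisors of 172: 1, 2, 4, 43, 86, 172.
Repeated squaring: 105^1 ≡ 105, 105^2 ≡ 126, 105^4 ≡ 133, 105^8 ≡ 43, 105^16 ≡ 119, 105^32 ≡ 148, 105^64 ≡ 106, 105^128 ≡ 164 (mod 173).
Test 105^d mod 173 for each divisor d in increasing order:
105^1 ≡ 105
105^2 ≡ 126
105^4 ≡ 133
105^43 = 105^32·105^8·105^2·105^1 ≡ 80
105^86 = 105^64·105^16·105^4·105^2 ≡ 172
105^172 = 105^128·105^32·105^8·105^4 ≡ 1  ← first divisor giving 1
The order is 172.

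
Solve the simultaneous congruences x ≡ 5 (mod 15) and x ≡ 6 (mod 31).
440

Using Chinese Remainder Theorem:
M = 15 × 31 = 465
M1 = 31, M2 = 15
y1 = 31^(-1) mod 15 = 1
y2 = 15^(-1) mod 31 = 29
x = (5×31×1 + 6×15×29) mod 465 = 440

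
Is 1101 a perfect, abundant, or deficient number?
deficient

Proper divisors of 1101: sum = 1 + 3 + 367 = 371
Since 371 < 1101, 1101 is deficient.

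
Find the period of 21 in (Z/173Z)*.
86

173 is prime, so ord(21) divides φ(173) = 172.
Divisors of 172: 1, 2, 4, 43, 86, 172.
Repeated squaring: 21^1 ≡ 21, 21^2 ≡ 95, 21^4 ≡ 29, 21^8 ≡ 149, 21^16 ≡ 57, 21^32 ≡ 135, 21^64 ≡ 60, 21^128 ≡ 140 (mod 173).
Test 21^d mod 173 for each divisor d in increasing order:
21^1 ≡ 21
21^2 ≡ 95
21^4 ≡ 29
21^43 = 21^32·21^8·21^2·21^1 ≡ 172
21^86 = 21^64·21^16·21^4·21^2 ≡ 1  ← first divisor giving 1
The order is 86.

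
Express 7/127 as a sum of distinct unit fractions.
1/19 + 1/403 + 1/194488 + 1/189127716232

Greedy algorithm:
7/127: ceiling(127/7) = 19, use 1/19
6/2413: ceiling(2413/6) = 403, use 1/403
5/972439: ceiling(972439/5) = 194488, use 1/194488
1/189127716232: ceiling(189127716232/1) = 189127716232, use 1/189127716232
Result: 7/127 = 1/19 + 1/403 + 1/194488 + 1/189127716232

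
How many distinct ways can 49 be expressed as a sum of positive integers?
173525

p(n) counts ways to write n as a sum of positive integers (order ignored).
Euler's pentagonal recurrence: p(k) = p(k-1) + p(k-2) - p(k-5) - p(k-7) + p(k-12) + p(k-15) - ... (offsets j(3j∓1)/2, signs ++--, p(0)=1, p(<0)=0).
DP table for k = 0..48: p(0)=1, p(1)=1, p(2)=2, p(3)=3, p(4)=5, p(5)=7, p(6)=11, p(7)=15, p(8)=22, p(9)=30, p(10)=42, p(11)=56, p(12)=77, p(13)=101, p(14)=135, p(15)=176, p(16)=231, p(17)=297, p(18)=385, p(19)=490, p(20)=627, p(21)=792, p(22)=1002, p(23)=1255, p(24)=1575, p(25)=1958, p(26)=2436, p(27)=3010, p(28)=3718, p(29)=4565, p(30)=5604, p(31)=6842, p(32)=8349, p(33)=10143, p(34)=12310, p(35)=14883, p(36)=17977, p(37)=21637, p(38)=26015, p(39)=31185, p(40)=37338, p(41)=44583, p(42)=53174, p(43)=63261, p(44)=75175, p(45)=89134, p(46)=105558, p(47)=124754, p(48)=147273.
Final step: p(49) = p(48) + p(47) - p(44) - p(42) + p(37) + p(34) - p(27) - p(23) + p(14) + p(9)
= 147273 + 124754 - 75175 - 53174 + 21637 + 12310 - 3010 - 1255 + 135 + 30
= 173525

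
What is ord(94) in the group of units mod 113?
112

113 is prime, so ord(94) divides φ(113) = 112.
Divisors of 112: 1, 2, 4, 7, 8, 14, 16, 28, 56, 112.
Repeated squaring: 94^1 ≡ 94, 94^2 ≡ 22, 94^4 ≡ 32, 94^8 ≡ 7, 94^16 ≡ 49, 94^32 ≡ 28, 94^64 ≡ 106 (mod 113).
Test 94^d mod 113 for each divisor d in increasing order:
94^1 ≡ 94
94^2 ≡ 22
94^4 ≡ 32
94^7 = 94^4·94^2·94^1 ≡ 71
94^8 ≡ 7
94^14 = 94^8·94^4·94^2 ≡ 69
94^16 ≡ 49
94^28 = 94^16·94^8·94^4 ≡ 15
94^56 = 94^32·94^16·94^8 ≡ 112
94^112 = 94^64·94^32·94^16 ≡ 1  ← first divisor giving 1
The order is 112.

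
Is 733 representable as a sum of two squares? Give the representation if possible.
2² + 27² (a=2, b=27)

Factorization: 733 = 733
By Fermat: n is sum of two squares iff every prime p ≡ 3 (mod 4) appears to even power.
All primes ≡ 3 (mod 4) appear to even power.
Search a = 0, 1, 2, … for 733 - a² a perfect square: first hit at a = 2: 733 - 4 = 729 = 27².
733 = 2² + 27² = 4 + 729 ✓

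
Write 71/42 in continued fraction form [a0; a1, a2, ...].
[1; 1, 2, 4, 3]

Euclidean algorithm steps:
71 = 1 × 42 + 29
42 = 1 × 29 + 13
29 = 2 × 13 + 3
13 = 4 × 3 + 1
3 = 3 × 1 + 0
Continued fraction: [1; 1, 2, 4, 3]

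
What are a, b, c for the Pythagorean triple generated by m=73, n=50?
(2829, 7300, 7829)

Euclid's formula: a = m² - n², b = 2mn, c = m² + n²
m = 73, n = 50
a = 73² - 50² = 5329 - 2500 = 2829
b = 2 × 73 × 50 = 7300
c = 73² + 50² = 5329 + 2500 = 7829
Verification: 2829² + 7300² = 8003241 + 53290000 = 61293241 = 7829² ✓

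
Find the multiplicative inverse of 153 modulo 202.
169

gcd(153, 202) = 1, so the inverse exists.
Extended Euclidean algorithm on (202, 153):
202 = 1 × 153 + 49  ⟹  49 = (1)·202 + (-1)·153
153 = 3 × 49 + 6  ⟹  6 = (-3)·202 + (4)·153
49 = 8 × 6 + 1  ⟹  1 = (25)·202 + (-33)·153
So (-33)·153 ≡ 1 (mod 202), i.e. 153^(-1) ≡ -33 ≡ 169 (mod 202).
Check: 153 × 169 = 25857 ≡ 1 (mod 202)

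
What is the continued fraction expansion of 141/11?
[12; 1, 4, 2]

Euclidean algorithm steps:
141 = 12 × 11 + 9
11 = 1 × 9 + 2
9 = 4 × 2 + 1
2 = 2 × 1 + 0
Continued fraction: [12; 1, 4, 2]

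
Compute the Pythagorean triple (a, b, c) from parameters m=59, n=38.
(2037, 4484, 4925)

Euclid's formula: a = m² - n², b = 2mn, c = m² + n²
m = 59, n = 38
a = 59² - 38² = 3481 - 1444 = 2037
b = 2 × 59 × 38 = 4484
c = 59² + 38² = 3481 + 1444 = 4925
Verification: 2037² + 4484² = 4149369 + 20106256 = 24255625 = 4925² ✓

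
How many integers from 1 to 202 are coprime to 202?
100

202 = 2 × 101
φ(n) = n × ∏(1 - 1/p) for each prime p dividing n
φ(202) = 202 × (1 - 1/2) × (1 - 1/101) = 100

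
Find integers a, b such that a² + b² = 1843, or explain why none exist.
Not possible

Factorization: 1843 = 19 × 97
By Fermat: n is sum of two squares iff every prime p ≡ 3 (mod 4) appears to even power.
Prime(s) ≡ 3 (mod 4) with odd exponent: [(19, 1)]
Therefore 1843 cannot be expressed as a² + b².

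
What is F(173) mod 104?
5

Matrix identity: Q^n = [[F_(n+1), F_n], [F_n, F_(n-1)]] with Q = [[1,1],[1,0]].
n = 173 = 10101101₂. Square-and-multiply, entries mod 104:
Q^1 = [[1,1],[1,0]]
Q^2 = (Q^1)² = [[2,1],[1,1]]
Q^5 = (Q^2)²·Q = [[8,5],[5,3]]
Q^10 = (Q^5)² = [[89,55],[55,34]]
Q^21 = (Q^10)²·Q = [[31,26],[26,5]]
Q^43 = (Q^21)²·Q = [[77,77],[77,0]]
Q^86 = (Q^43)² = [[2,1],[1,1]]
Q^173 = (Q^86)²·Q = [[8,5],[5,3]]
F_173 mod 104 = Q^173[0][1] = 5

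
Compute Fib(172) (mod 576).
147

Matrix identity: Q^n = [[F_(n+1), F_n], [F_n, F_(n-1)]] with Q = [[1,1],[1,0]].
n = 172 = 10101100₂. Square-and-multiply, entries mod 576:
Q^1 = [[1,1],[1,0]]
Q^2 = (Q^1)² = [[2,1],[1,1]]
Q^5 = (Q^2)²·Q = [[8,5],[5,3]]
Q^10 = (Q^5)² = [[89,55],[55,34]]
Q^21 = (Q^10)²·Q = [[431,2],[2,429]]
Q^43 = (Q^21)²·Q = [[285,293],[293,568]]
Q^86 = (Q^43)² = [[34,521],[521,89]]
Q^172 = (Q^86)² = [[149,147],[147,2]]
F_172 mod 576 = Q^172[0][1] = 147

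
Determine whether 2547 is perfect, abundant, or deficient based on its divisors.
deficient

Proper divisors of 2547: sum = 1 + 3 + 9 + 283 + 849 = 1145
Since 1145 < 2547, 2547 is deficient.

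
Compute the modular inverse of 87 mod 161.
124

gcd(87, 161) = 1, so the inverse exists.
Extended Euclidean algorithm on (161, 87):
161 = 1 × 87 + 74  ⟹  74 = (1)·161 + (-1)·87
87 = 1 × 74 + 13  ⟹  13 = (-1)·161 + (2)·87
74 = 5 × 13 + 9  ⟹  9 = (6)·161 + (-11)·87
13 = 1 × 9 + 4  ⟹  4 = (-7)·161 + (13)·87
9 = 2 × 4 + 1  ⟹  1 = (20)·161 + (-37)·87
So (-37)·87 ≡ 1 (mod 161), i.e. 87^(-1) ≡ -37 ≡ 124 (mod 161).
Check: 87 × 124 = 10788 ≡ 1 (mod 161)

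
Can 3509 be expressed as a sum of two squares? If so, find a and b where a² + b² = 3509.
22² + 55² (a=22, b=55)

Factorization: 3509 = 11^2 × 29
By Fermat: n is sum of two squares iff every prime p ≡ 3 (mod 4) appears to even power.
All primes ≡ 3 (mod 4) appear to even power.
Search a = 0, 1, 2, … for 3509 - a² a perfect square: first hit at a = 22: 3509 - 484 = 3025 = 55².
3509 = 22² + 55² = 484 + 3025 ✓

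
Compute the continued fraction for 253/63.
[4; 63]

Euclidean algorithm steps:
253 = 4 × 63 + 1
63 = 63 × 1 + 0
Continued fraction: [4; 63]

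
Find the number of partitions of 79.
13848650

p(n) counts ways to write n as a sum of positive integers (order ignored).
Euler's pentagonal recurrence: p(k) = p(k-1) + p(k-2) - p(k-5) - p(k-7) + p(k-12) + p(k-15) - ... (offsets j(3j∓1)/2, signs ++--, p(0)=1, p(<0)=0).
DP table for k = 0..78: p(0)=1, p(1)=1, p(2)=2, p(3)=3, p(4)=5, p(5)=7, p(6)=11, p(7)=15, p(8)=22, p(9)=30, p(10)=42, p(11)=56, p(12)=77, p(13)=101, p(14)=135, p(15)=176, p(16)=231, p(17)=297, p(18)=385, p(19)=490, p(20)=627, p(21)=792, p(22)=1002, p(23)=1255, p(24)=1575, p(25)=1958, p(26)=2436, p(27)=3010, p(28)=3718, p(29)=4565, p(30)=5604, p(31)=6842, p(32)=8349, p(33)=10143, p(34)=12310, p(35)=14883, p(36)=17977, p(37)=21637, p(38)=26015, p(39)=31185, p(40)=37338, p(41)=44583, p(42)=53174, p(43)=63261, p(44)=75175, p(45)=89134, p(46)=105558, p(47)=124754, p(48)=147273, p(49)=173525, p(50)=204226, p(51)=239943, p(52)=281589, p(53)=329931, p(54)=386155, p(55)=451276, p(56)=526823, p(57)=614154, p(58)=715220, p(59)=831820, p(60)=966467, p(61)=1121505, p(62)=1300156, p(63)=1505499, p(64)=1741630, p(65)=2012558, p(66)=2323520, p(67)=2679689, p(68)=3087735, p(69)=3554345, p(70)=4087968, p(71)=4697205, p(72)=5392783, p(73)=6185689, p(74)=7089500, p(75)=8118264, p(76)=9289091, p(77)=10619863, p(78)=12132164.
Final step: p(79) = p(78) + p(77) - p(74) - p(72) + p(67) + p(64) - p(57) - p(53) + p(44) + p(39) - p(28) - p(22) + p(9) + p(2)
= 12132164 + 10619863 - 7089500 - 5392783 + 2679689 + 1741630 - 614154 - 329931 + 75175 + 31185 - 3718 - 1002 + 30 + 2
= 13848650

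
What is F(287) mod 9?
1

Matrix identity: Q^n = [[F_(n+1), F_n], [F_n, F_(n-1)]] with Q = [[1,1],[1,0]].
n = 287 = 100011111₂. Square-and-multiply, entries mod 9:
Q^1 = [[1,1],[1,0]]
Q^2 = (Q^1)² = [[2,1],[1,1]]
Q^4 = (Q^2)² = [[5,3],[3,2]]
Q^8 = (Q^4)² = [[7,3],[3,4]]
Q^17 = (Q^8)²·Q = [[1,4],[4,6]]
Q^35 = (Q^17)²·Q = [[0,8],[8,1]]
Q^71 = (Q^35)²·Q = [[0,1],[1,8]]
Q^143 = (Q^71)²·Q = [[0,1],[1,8]]
Q^287 = (Q^143)²·Q = [[0,1],[1,8]]
F_287 mod 9 = Q^287[0][1] = 1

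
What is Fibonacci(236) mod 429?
261

Matrix identity: Q^n = [[F_(n+1), F_n], [F_n, F_(n-1)]] with Q = [[1,1],[1,0]].
n = 236 = 11101100₂. Square-and-multiply, entries mod 429:
Q^1 = [[1,1],[1,0]]
Q^3 = (Q^1)²·Q = [[3,2],[2,1]]
Q^7 = (Q^3)²·Q = [[21,13],[13,8]]
Q^14 = (Q^7)² = [[181,377],[377,233]]
Q^29 = (Q^14)²·Q = [[209,287],[287,351]]
Q^59 = (Q^29)²·Q = [[198,353],[353,274]]
Q^118 = (Q^59)² = [[364,164],[164,200]]
Q^236 = (Q^118)² = [[233,261],[261,401]]
F_236 mod 429 = Q^236[0][1] = 261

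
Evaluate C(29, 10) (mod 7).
0

Using Lucas' theorem:
Write n=29 and k=10 in base 7:
n in base 7: [4, 1]
k in base 7: [1, 3]
C(29,10) mod 7 = ∏ C(n_i, k_i) mod 7
Digit binomials (mod 7): C(4,1) = 4; C(1,3) = 0 (k_i > n_i)
Product: 4 × 0 = 0 ≡ 0 (mod 7)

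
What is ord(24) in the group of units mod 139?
69

139 is prime, so ord(24) divides φ(139) = 138.
Divisors of 138: 1, 2, 3, 6, 23, 46, 69, 138.
Repeated squaring: 24^1 ≡ 24, 24^2 ≡ 20, 24^4 ≡ 122, 24^8 ≡ 11, 24^16 ≡ 121, 24^32 ≡ 46, 24^64 ≡ 31, 24^128 ≡ 127 (mod 139).
Test 24^d mod 139 for each divisor d in increasing order:
24^1 ≡ 24
24^2 ≡ 20
24^3 = 24^2·24^1 ≡ 63
24^6 = 24^4·24^2 ≡ 77
24^23 = 24^16·24^4·24^2·24^1 ≡ 96
24^46 = 24^32·24^8·24^4·24^2 ≡ 42
24^69 = 24^64·24^4·24^1 ≡ 1  ← first divisor giving 1
The order is 69.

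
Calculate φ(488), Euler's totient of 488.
240

488 = 2^3 × 61
φ(n) = n × ∏(1 - 1/p) for each prime p dividing n
φ(488) = 488 × (1 - 1/2) × (1 - 1/61) = 240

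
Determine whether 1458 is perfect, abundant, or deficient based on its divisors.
abundant

Proper divisors of 1458: sum = 1 + 2 + 3 + 6 + 9 + 18 + 27 + 54 + 81 + 162 + 243 + 486 + 729 = 1821
Since 1821 > 1458, 1458 is abundant.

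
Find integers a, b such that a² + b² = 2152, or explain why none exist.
6² + 46² (a=6, b=46)

Factorization: 2152 = 2^3 × 269
By Fermat: n is sum of two squares iff every prime p ≡ 3 (mod 4) appears to even power.
All primes ≡ 3 (mod 4) appear to even power.
Search a = 0, 1, 2, … for 2152 - a² a perfect square: first hit at a = 6: 2152 - 36 = 2116 = 46².
2152 = 6² + 46² = 36 + 2116 ✓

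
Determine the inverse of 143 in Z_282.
71

gcd(143, 282) = 1, so the inverse exists.
Extended Euclidean algorithm on (282, 143):
282 = 1 × 143 + 139  ⟹  139 = (1)·282 + (-1)·143
143 = 1 × 139 + 4  ⟹  4 = (-1)·282 + (2)·143
139 = 34 × 4 + 3  ⟹  3 = (35)·282 + (-69)·143
4 = 1 × 3 + 1  ⟹  1 = (-36)·282 + (71)·143
So (71)·143 ≡ 1 (mod 282), i.e. 143^(-1) ≡ 71 (mod 282).
Check: 143 × 71 = 10153 ≡ 1 (mod 282)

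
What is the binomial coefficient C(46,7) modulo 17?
10

Using Lucas' theorem:
Write n=46 and k=7 in base 17:
n in base 17: [2, 12]
k in base 17: [0, 7]
C(46,7) mod 17 = ∏ C(n_i, k_i) mod 17
Digit binomials (mod 17): C(2,0) = 1; C(12,7) = 792 ≡ 10
Product: 1 × 10 = 10 ≡ 10 (mod 17)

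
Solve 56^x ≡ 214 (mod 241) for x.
126

Baby-step giant-step with step n = ⌈√241⌉ = 16.
Baby steps 56^j mod 241 (j:value) for j=0..15: 0:1, 1:56, 2:3, 3:168, 4:9, 5:22, 6:27, 7:66, 8:81, 9:198, 10:2, 11:112, 12:6, 13:95, 14:18, 15:44.
Giant-step multiplier: 56^(-16) ≡ 56^(240-16) = 56^224 ≡ 183 (mod 241).
Giant steps γ_i = 214·183^i mod 241: γ_0=214, γ_1=120, γ_2=29, γ_3=5, γ_4=192, γ_5=191, γ_6=8, γ_7=18 (in table at j=14).
x = i·n + j = 7·16 + 14 = 126.
Check: 56^126 ≡ 214 (mod 241).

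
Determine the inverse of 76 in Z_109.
33

gcd(76, 109) = 1, so the inverse exists.
Extended Euclidean algorithm on (109, 76):
109 = 1 × 76 + 33  ⟹  33 = (1)·109 + (-1)·76
76 = 2 × 33 + 10  ⟹  10 = (-2)·109 + (3)·76
33 = 3 × 10 + 3  ⟹  3 = (7)·109 + (-10)·76
10 = 3 × 3 + 1  ⟹  1 = (-23)·109 + (33)·76
So (33)·76 ≡ 1 (mod 109), i.e. 76^(-1) ≡ 33 (mod 109).
Check: 76 × 33 = 2508 ≡ 1 (mod 109)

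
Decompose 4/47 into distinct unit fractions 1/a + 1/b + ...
1/12 + 1/564

Greedy algorithm:
4/47: ceiling(47/4) = 12, use 1/12
1/564: ceiling(564/1) = 564, use 1/564
Result: 4/47 = 1/12 + 1/564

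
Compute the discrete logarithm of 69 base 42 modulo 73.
44

Baby-step giant-step with step n = ⌈√73⌉ = 9.
Baby steps 42^j mod 73 (j:value) for j=0..8: 0:1, 1:42, 2:12, 3:66, 4:71, 5:62, 6:49, 7:14, 8:4.
Giant-step multiplier: 42^(-9) ≡ 42^(72-9) = 42^63 ≡ 10 (mod 73).
Giant steps γ_i = 69·10^i mod 73: γ_0=69, γ_1=33, γ_2=38, γ_3=15, γ_4=4 (in table at j=8).
x = i·n + j = 4·9 + 8 = 44.
Check: 42^44 ≡ 69 (mod 73).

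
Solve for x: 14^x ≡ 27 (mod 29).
27

Baby-step giant-step with step n = ⌈√29⌉ = 6.
Baby steps 14^j mod 29 (j:value) for j=0..5: 0:1, 1:14, 2:22, 3:18, 4:20, 5:19.
Giant-step multiplier: 14^(-6) ≡ 14^(28-6) = 14^22 ≡ 6 (mod 29).
Giant steps γ_i = 27·6^i mod 29: γ_0=27, γ_1=17, γ_2=15, γ_3=3, γ_4=18 (in table at j=3).
x = i·n + j = 4·6 + 3 = 27.
Check: 14^27 ≡ 27 (mod 29).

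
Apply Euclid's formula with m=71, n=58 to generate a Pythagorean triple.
(1677, 8236, 8405)

Euclid's formula: a = m² - n², b = 2mn, c = m² + n²
m = 71, n = 58
a = 71² - 58² = 5041 - 3364 = 1677
b = 2 × 71 × 58 = 8236
c = 71² + 58² = 5041 + 3364 = 8405
Verification: 1677² + 8236² = 2812329 + 67831696 = 70644025 = 8405² ✓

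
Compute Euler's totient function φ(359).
358

359 = 359
φ(n) = n × ∏(1 - 1/p) for each prime p dividing n
φ(359) = 359 × (1 - 1/359) = 358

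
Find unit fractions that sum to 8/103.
1/13 + 1/1339

Greedy algorithm:
8/103: ceiling(103/8) = 13, use 1/13
1/1339: ceiling(1339/1) = 1339, use 1/1339
Result: 8/103 = 1/13 + 1/1339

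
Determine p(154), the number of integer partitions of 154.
60356673280

p(n) counts ways to write n as a sum of positive integers (order ignored).
Euler's pentagonal recurrence: p(k) = p(k-1) + p(k-2) - p(k-5) - p(k-7) + p(k-12) + p(k-15) - ... (offsets j(3j∓1)/2, signs ++--, p(0)=1, p(<0)=0).
DP table for k = 0..153: p(0)=1, p(1)=1, p(2)=2, p(3)=3, p(4)=5, p(5)=7, p(6)=11, p(7)=15, p(8)=22, p(9)=30, p(10)=42, p(11)=56, p(12)=77, p(13)=101, p(14)=135, p(15)=176, p(16)=231, p(17)=297, p(18)=385, p(19)=490, p(20)=627, p(21)=792, p(22)=1002, p(23)=1255, p(24)=1575, p(25)=1958, p(26)=2436, p(27)=3010, p(28)=3718, p(29)=4565, p(30)=5604, p(31)=6842, p(32)=8349, p(33)=10143, p(34)=12310, p(35)=14883, p(36)=17977, p(37)=21637, p(38)=26015, p(39)=31185, p(40)=37338, p(41)=44583, p(42)=53174, p(43)=63261, p(44)=75175, p(45)=89134, p(46)=105558, p(47)=124754, p(48)=147273, p(49)=173525, p(50)=204226, p(51)=239943, p(52)=281589, p(53)=329931, p(54)=386155, p(55)=451276, p(56)=526823, p(57)=614154, p(58)=715220, p(59)=831820, p(60)=966467, p(61)=1121505, p(62)=1300156, p(63)=1505499, p(64)=1741630, p(65)=2012558, p(66)=2323520, p(67)=2679689, p(68)=3087735, p(69)=3554345, p(70)=4087968, p(71)=4697205, p(72)=5392783, p(73)=6185689, p(74)=7089500, p(75)=8118264, p(76)=9289091, p(77)=10619863, p(78)=12132164, p(79)=13848650, p(80)=15796476, p(81)=18004327, p(82)=20506255, p(83)=23338469, p(84)=26543660, p(85)=30167357, p(86)=34262962, p(87)=38887673, p(88)=44108109, p(89)=49995925, p(90)=56634173, p(91)=64112359, p(92)=72533807, p(93)=82010177, p(94)=92669720, p(95)=104651419, p(96)=118114304, p(97)=133230930, p(98)=150198136, p(99)=169229875, p(100)=190569292, p(101)=214481126, p(102)=241265379, p(103)=271248950, p(104)=304801365, p(105)=342325709, p(106)=384276336, p(107)=431149389, p(108)=483502844, p(109)=541946240, p(110)=607163746, p(111)=679903203, p(112)=761002156, p(113)=851376628, p(114)=952050665, p(115)=1064144451, p(116)=1188908248, p(117)=1327710076, p(118)=1482074143, p(119)=1653668665, p(120)=1844349560, p(121)=2056148051, p(122)=2291320912, p(123)=2552338241, p(124)=2841940500, p(125)=3163127352, p(126)=3519222692, p(127)=3913864295, p(128)=4351078600, p(129)=4835271870, p(130)=5371315400, p(131)=5964539504, p(132)=6620830889, p(133)=7346629512, p(134)=8149040695, p(135)=9035836076, p(136)=10015581680, p(137)=11097645016, p(138)=12292341831, p(139)=13610949895, p(140)=15065878135, p(141)=16670689208, p(142)=18440293320, p(143)=20390982757, p(144)=22540654445, p(145)=24908858009, p(146)=27517052599, p(147)=30388671978, p(148)=33549419497, p(149)=37027355200, p(150)=40853235313, p(151)=45060624582, p(152)=49686288421, p(153)=54770336324.
Final step: p(154) = p(153) + p(152) - p(149) - p(147) + p(142) + p(139) - p(132) - p(128) + p(119) + p(114) - p(103) - p(97) + p(84) + p(77) - p(62) - p(54) + p(37) + p(28) - p(9)
= 54770336324 + 49686288421 - 37027355200 - 30388671978 + 18440293320 + 13610949895 - 6620830889 - 4351078600 + 1653668665 + 952050665 - 271248950 - 133230930 + 26543660 + 10619863 - 1300156 - 386155 + 21637 + 3718 - 30
= 60356673280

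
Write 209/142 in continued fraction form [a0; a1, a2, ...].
[1; 2, 8, 2, 1, 2]

Euclidean algorithm steps:
209 = 1 × 142 + 67
142 = 2 × 67 + 8
67 = 8 × 8 + 3
8 = 2 × 3 + 2
3 = 1 × 2 + 1
2 = 2 × 1 + 0
Continued fraction: [1; 2, 8, 2, 1, 2]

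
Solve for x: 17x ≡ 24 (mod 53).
x ≡ 17 (mod 53)

gcd(17, 53) = 1, which divides 24, so solutions exist.
Find 17^(-1) mod 53 by the extended Euclidean algorithm:
53 = 3 × 17 + 2  ⟹  2 = (1)·53 + (-3)·17
17 = 8 × 2 + 1  ⟹  1 = (-8)·53 + (25)·17
So (25)·17 ≡ 1 (mod 53), i.e. 17^(-1) ≡ 25 (mod 53).
x ≡ 25 × 24 = 600 ≡ 17 (mod 53).
Check: 17 × 17 = 289 ≡ 24 (mod 53).
Unique solution: x ≡ 17 (mod 53)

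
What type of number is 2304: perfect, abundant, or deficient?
abundant

Proper divisors of 2304: sum = 1 + 2 + 3 + 4 + 6 + 8 + 9 + 12 + ... + 384 + 576 + 768 + 1152 (26 divisors) = 4339
Since 4339 > 2304, 2304 is abundant.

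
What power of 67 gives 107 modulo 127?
42

Baby-step giant-step with step n = ⌈√127⌉ = 12.
Baby steps 67^j mod 127 (j:value) for j=0..11: 0:1, 1:67, 2:44, 3:27, 4:31, 5:45, 6:94, 7:75, 8:72, 9:125, 10:120, 11:39.
Giant-step multiplier: 67^(-12) ≡ 67^(126-12) = 67^114 ≡ 87 (mod 127).
Giant steps γ_i = 107·87^i mod 127: γ_0=107, γ_1=38, γ_2=4, γ_3=94 (in table at j=6).
x = i·n + j = 3·12 + 6 = 42.
Check: 67^42 ≡ 107 (mod 127).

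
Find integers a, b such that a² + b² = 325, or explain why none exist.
1² + 18² (a=1, b=18)

Factorization: 325 = 5^2 × 13
By Fermat: n is sum of two squares iff every prime p ≡ 3 (mod 4) appears to even power.
All primes ≡ 3 (mod 4) appear to even power.
Search a = 0, 1, 2, … for 325 - a² a perfect square: first hit at a = 1: 325 - 1 = 324 = 18².
325 = 1² + 18² = 1 + 324 ✓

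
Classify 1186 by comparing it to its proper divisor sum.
deficient

Proper divisors of 1186: sum = 1 + 2 + 593 = 596
Since 596 < 1186, 1186 is deficient.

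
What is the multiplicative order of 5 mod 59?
29

59 is prime, so ord(5) divides φ(59) = 58.
Divisors of 58: 1, 2, 29, 58.
Repeated squaring: 5^1 ≡ 5, 5^2 ≡ 25, 5^4 ≡ 35, 5^8 ≡ 45, 5^16 ≡ 19, 5^32 ≡ 7 (mod 59).
Test 5^d mod 59 for each divisor d in increasing order:
5^1 ≡ 5
5^2 ≡ 25
5^29 = 5^16·5^8·5^4·5^1 ≡ 1  ← first divisor giving 1
The order is 29.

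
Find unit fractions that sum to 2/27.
1/14 + 1/378

Greedy algorithm:
2/27: ceiling(27/2) = 14, use 1/14
1/378: ceiling(378/1) = 378, use 1/378
Result: 2/27 = 1/14 + 1/378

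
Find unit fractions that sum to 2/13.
1/7 + 1/91

Greedy algorithm:
2/13: ceiling(13/2) = 7, use 1/7
1/91: ceiling(91/1) = 91, use 1/91
Result: 2/13 = 1/7 + 1/91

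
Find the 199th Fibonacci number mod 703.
77

Matrix identity: Q^n = [[F_(n+1), F_n], [F_n, F_(n-1)]] with Q = [[1,1],[1,0]].
n = 199 = 11000111₂. Square-and-multiply, entries mod 703:
Q^1 = [[1,1],[1,0]]
Q^3 = (Q^1)²·Q = [[3,2],[2,1]]
Q^6 = (Q^3)² = [[13,8],[8,5]]
Q^12 = (Q^6)² = [[233,144],[144,89]]
Q^24 = (Q^12)² = [[507,673],[673,537]]
Q^49 = (Q^24)²·Q = [[263,651],[651,315]]
Q^99 = (Q^49)²·Q = [[340,167],[167,173]]
Q^199 = (Q^99)²·Q = [[685,77],[77,608]]
F_199 mod 703 = Q^199[0][1] = 77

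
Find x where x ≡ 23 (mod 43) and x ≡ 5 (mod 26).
109

Using Chinese Remainder Theorem:
M = 43 × 26 = 1118
M1 = 26, M2 = 43
y1 = 26^(-1) mod 43 = 5
y2 = 43^(-1) mod 26 = 23
x = (23×26×5 + 5×43×23) mod 1118 = 109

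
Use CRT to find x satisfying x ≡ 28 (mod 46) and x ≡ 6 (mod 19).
120

Using Chinese Remainder Theorem:
M = 46 × 19 = 874
M1 = 19, M2 = 46
y1 = 19^(-1) mod 46 = 17
y2 = 46^(-1) mod 19 = 12
x = (28×19×17 + 6×46×12) mod 874 = 120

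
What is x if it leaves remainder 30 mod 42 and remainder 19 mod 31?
1290

Using Chinese Remainder Theorem:
M = 42 × 31 = 1302
M1 = 31, M2 = 42
y1 = 31^(-1) mod 42 = 19
y2 = 42^(-1) mod 31 = 17
x = (30×31×19 + 19×42×17) mod 1302 = 1290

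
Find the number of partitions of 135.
9035836076

p(n) counts ways to write n as a sum of positive integers (order ignored).
Euler's pentagonal recurrence: p(k) = p(k-1) + p(k-2) - p(k-5) - p(k-7) + p(k-12) + p(k-15) - ... (offsets j(3j∓1)/2, signs ++--, p(0)=1, p(<0)=0).
DP table for k = 0..134: p(0)=1, p(1)=1, p(2)=2, p(3)=3, p(4)=5, p(5)=7, p(6)=11, p(7)=15, p(8)=22, p(9)=30, p(10)=42, p(11)=56, p(12)=77, p(13)=101, p(14)=135, p(15)=176, p(16)=231, p(17)=297, p(18)=385, p(19)=490, p(20)=627, p(21)=792, p(22)=1002, p(23)=1255, p(24)=1575, p(25)=1958, p(26)=2436, p(27)=3010, p(28)=3718, p(29)=4565, p(30)=5604, p(31)=6842, p(32)=8349, p(33)=10143, p(34)=12310, p(35)=14883, p(36)=17977, p(37)=21637, p(38)=26015, p(39)=31185, p(40)=37338, p(41)=44583, p(42)=53174, p(43)=63261, p(44)=75175, p(45)=89134, p(46)=105558, p(47)=124754, p(48)=147273, p(49)=173525, p(50)=204226, p(51)=239943, p(52)=281589, p(53)=329931, p(54)=386155, p(55)=451276, p(56)=526823, p(57)=614154, p(58)=715220, p(59)=831820, p(60)=966467, p(61)=1121505, p(62)=1300156, p(63)=1505499, p(64)=1741630, p(65)=2012558, p(66)=2323520, p(67)=2679689, p(68)=3087735, p(69)=3554345, p(70)=4087968, p(71)=4697205, p(72)=5392783, p(73)=6185689, p(74)=7089500, p(75)=8118264, p(76)=9289091, p(77)=10619863, p(78)=12132164, p(79)=13848650, p(80)=15796476, p(81)=18004327, p(82)=20506255, p(83)=23338469, p(84)=26543660, p(85)=30167357, p(86)=34262962, p(87)=38887673, p(88)=44108109, p(89)=49995925, p(90)=56634173, p(91)=64112359, p(92)=72533807, p(93)=82010177, p(94)=92669720, p(95)=104651419, p(96)=118114304, p(97)=133230930, p(98)=150198136, p(99)=169229875, p(100)=190569292, p(101)=214481126, p(102)=241265379, p(103)=271248950, p(104)=304801365, p(105)=342325709, p(106)=384276336, p(107)=431149389, p(108)=483502844, p(109)=541946240, p(110)=607163746, p(111)=679903203, p(112)=761002156, p(113)=851376628, p(114)=952050665, p(115)=1064144451, p(116)=1188908248, p(117)=1327710076, p(118)=1482074143, p(119)=1653668665, p(120)=1844349560, p(121)=2056148051, p(122)=2291320912, p(123)=2552338241, p(124)=2841940500, p(125)=3163127352, p(126)=3519222692, p(127)=3913864295, p(128)=4351078600, p(129)=4835271870, p(130)=5371315400, p(131)=5964539504, p(132)=6620830889, p(133)=7346629512, p(134)=8149040695.
Final step: p(135) = p(134) + p(133) - p(130) - p(128) + p(123) + p(120) - p(113) - p(109) + p(100) + p(95) - p(84) - p(78) + p(65) + p(58) - p(43) - p(35) + p(18) + p(9)
= 8149040695 + 7346629512 - 5371315400 - 4351078600 + 2552338241 + 1844349560 - 851376628 - 541946240 + 190569292 + 104651419 - 26543660 - 12132164 + 2012558 + 715220 - 63261 - 14883 + 385 + 30
= 9035836076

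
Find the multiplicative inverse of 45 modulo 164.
113

gcd(45, 164) = 1, so the inverse exists.
Extended Euclidean algorithm on (164, 45):
164 = 3 × 45 + 29  ⟹  29 = (1)·164 + (-3)·45
45 = 1 × 29 + 16  ⟹  16 = (-1)·164 + (4)·45
29 = 1 × 16 + 13  ⟹  13 = (2)·164 + (-7)·45
16 = 1 × 13 + 3  ⟹  3 = (-3)·164 + (11)·45
13 = 4 × 3 + 1  ⟹  1 = (14)·164 + (-51)·45
So (-51)·45 ≡ 1 (mod 164), i.e. 45^(-1) ≡ -51 ≡ 113 (mod 164).
Check: 45 × 113 = 5085 ≡ 1 (mod 164)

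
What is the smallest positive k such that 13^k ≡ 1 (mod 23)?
11

23 is prime, so ord(13) divides φ(23) = 22.
Divisors of 22: 1, 2, 11, 22.
Repeated squaring: 13^1 ≡ 13, 13^2 ≡ 8, 13^4 ≡ 18, 13^8 ≡ 2, 13^16 ≡ 4 (mod 23).
Test 13^d mod 23 for each divisor d in increasing order:
13^1 ≡ 13
13^2 ≡ 8
13^11 = 13^8·13^2·13^1 ≡ 1  ← first divisor giving 1
The order is 11.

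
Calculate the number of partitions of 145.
24908858009

p(n) counts ways to write n as a sum of positive integers (order ignored).
Euler's pentagonal recurrence: p(k) = p(k-1) + p(k-2) - p(k-5) - p(k-7) + p(k-12) + p(k-15) - ... (offsets j(3j∓1)/2, signs ++--, p(0)=1, p(<0)=0).
DP table for k = 0..144: p(0)=1, p(1)=1, p(2)=2, p(3)=3, p(4)=5, p(5)=7, p(6)=11, p(7)=15, p(8)=22, p(9)=30, p(10)=42, p(11)=56, p(12)=77, p(13)=101, p(14)=135, p(15)=176, p(16)=231, p(17)=297, p(18)=385, p(19)=490, p(20)=627, p(21)=792, p(22)=1002, p(23)=1255, p(24)=1575, p(25)=1958, p(26)=2436, p(27)=3010, p(28)=3718, p(29)=4565, p(30)=5604, p(31)=6842, p(32)=8349, p(33)=10143, p(34)=12310, p(35)=14883, p(36)=17977, p(37)=21637, p(38)=26015, p(39)=31185, p(40)=37338, p(41)=44583, p(42)=53174, p(43)=63261, p(44)=75175, p(45)=89134, p(46)=105558, p(47)=124754, p(48)=147273, p(49)=173525, p(50)=204226, p(51)=239943, p(52)=281589, p(53)=329931, p(54)=386155, p(55)=451276, p(56)=526823, p(57)=614154, p(58)=715220, p(59)=831820, p(60)=966467, p(61)=1121505, p(62)=1300156, p(63)=1505499, p(64)=1741630, p(65)=2012558, p(66)=2323520, p(67)=2679689, p(68)=3087735, p(69)=3554345, p(70)=4087968, p(71)=4697205, p(72)=5392783, p(73)=6185689, p(74)=7089500, p(75)=8118264, p(76)=9289091, p(77)=10619863, p(78)=12132164, p(79)=13848650, p(80)=15796476, p(81)=18004327, p(82)=20506255, p(83)=23338469, p(84)=26543660, p(85)=30167357, p(86)=34262962, p(87)=38887673, p(88)=44108109, p(89)=49995925, p(90)=56634173, p(91)=64112359, p(92)=72533807, p(93)=82010177, p(94)=92669720, p(95)=104651419, p(96)=118114304, p(97)=133230930, p(98)=150198136, p(99)=169229875, p(100)=190569292, p(101)=214481126, p(102)=241265379, p(103)=271248950, p(104)=304801365, p(105)=342325709, p(106)=384276336, p(107)=431149389, p(108)=483502844, p(109)=541946240, p(110)=607163746, p(111)=679903203, p(112)=761002156, p(113)=851376628, p(114)=952050665, p(115)=1064144451, p(116)=1188908248, p(117)=1327710076, p(118)=1482074143, p(119)=1653668665, p(120)=1844349560, p(121)=2056148051, p(122)=2291320912, p(123)=2552338241, p(124)=2841940500, p(125)=3163127352, p(126)=3519222692, p(127)=3913864295, p(128)=4351078600, p(129)=4835271870, p(130)=5371315400, p(131)=5964539504, p(132)=6620830889, p(133)=7346629512, p(134)=8149040695, p(135)=9035836076, p(136)=10015581680, p(137)=11097645016, p(138)=12292341831, p(139)=13610949895, p(140)=15065878135, p(141)=16670689208, p(142)=18440293320, p(143)=20390982757, p(144)=22540654445.
Final step: p(145) = p(144) + p(143) - p(140) - p(138) + p(133) + p(130) - p(123) - p(119) + p(110) + p(105) - p(94) - p(88) + p(75) + p(68) - p(53) - p(45) + p(28) + p(19) - p(0)
= 22540654445 + 20390982757 - 15065878135 - 12292341831 + 7346629512 + 5371315400 - 2552338241 - 1653668665 + 607163746 + 342325709 - 92669720 - 44108109 + 8118264 + 3087735 - 329931 - 89134 + 3718 + 490 - 1
= 24908858009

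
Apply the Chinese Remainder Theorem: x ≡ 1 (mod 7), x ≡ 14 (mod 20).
134

Using Chinese Remainder Theorem:
M = 7 × 20 = 140
M1 = 20, M2 = 7
y1 = 20^(-1) mod 7 = 6
y2 = 7^(-1) mod 20 = 3
x = (1×20×6 + 14×7×3) mod 140 = 134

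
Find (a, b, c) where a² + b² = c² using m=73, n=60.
(1729, 8760, 8929)

Euclid's formula: a = m² - n², b = 2mn, c = m² + n²
m = 73, n = 60
a = 73² - 60² = 5329 - 3600 = 1729
b = 2 × 73 × 60 = 8760
c = 73² + 60² = 5329 + 3600 = 8929
Verification: 1729² + 8760² = 2989441 + 76737600 = 79727041 = 8929² ✓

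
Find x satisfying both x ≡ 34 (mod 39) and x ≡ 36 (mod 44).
1048

Using Chinese Remainder Theorem:
M = 39 × 44 = 1716
M1 = 44, M2 = 39
y1 = 44^(-1) mod 39 = 8
y2 = 39^(-1) mod 44 = 35
x = (34×44×8 + 36×39×35) mod 1716 = 1048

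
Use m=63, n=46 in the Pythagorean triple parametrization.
(1853, 5796, 6085)

Euclid's formula: a = m² - n², b = 2mn, c = m² + n²
m = 63, n = 46
a = 63² - 46² = 3969 - 2116 = 1853
b = 2 × 63 × 46 = 5796
c = 63² + 46² = 3969 + 2116 = 6085
Verification: 1853² + 5796² = 3433609 + 33593616 = 37027225 = 6085² ✓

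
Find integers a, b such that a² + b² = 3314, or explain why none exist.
17² + 55² (a=17, b=55)

Factorization: 3314 = 2 × 1657
By Fermat: n is sum of two squares iff every prime p ≡ 3 (mod 4) appears to even power.
All primes ≡ 3 (mod 4) appear to even power.
Search a = 0, 1, 2, … for 3314 - a² a perfect square: first hit at a = 17: 3314 - 289 = 3025 = 55².
3314 = 17² + 55² = 289 + 3025 ✓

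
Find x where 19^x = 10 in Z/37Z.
12

Baby-step giant-step with step n = ⌈√37⌉ = 7.
Baby steps 19^j mod 37 (j:value) for j=0..6: 0:1, 1:19, 2:28, 3:14, 4:7, 5:22, 6:11.
Giant-step multiplier: 19^(-7) ≡ 19^(36-7) = 19^29 ≡ 17 (mod 37).
Giant steps γ_i = 10·17^i mod 37: γ_0=10, γ_1=22 (in table at j=5).
x = i·n + j = 1·7 + 5 = 12.
Check: 19^12 ≡ 10 (mod 37).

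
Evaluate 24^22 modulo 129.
24

Repeated squaring. Binary of 22 = 10110.
24^1 ≡ 24 (mod 129); 24^2 ≡ 60 (mod 129); 24^4 ≡ 117 (mod 129); 24^8 ≡ 15 (mod 129); 24^16 ≡ 96 (mod 129)
24^22 = 24^2 × 24^4 × 24^16 ≡ 24 (mod 129)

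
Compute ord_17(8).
8

17 is prime, so ord(8) divides φ(17) = 16.
Divisors of 16: 1, 2, 4, 8, 16.
Repeated squaring: 8^1 ≡ 8, 8^2 ≡ 13, 8^4 ≡ 16, 8^8 ≡ 1, 8^16 ≡ 1 (mod 17).
Test 8^d mod 17 for each divisor d in increasing order:
8^1 ≡ 8
8^2 ≡ 13
8^4 ≡ 16
8^8 ≡ 1  ← first divisor giving 1
The order is 8.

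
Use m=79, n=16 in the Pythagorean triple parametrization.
(5985, 2528, 6497)

Euclid's formula: a = m² - n², b = 2mn, c = m² + n²
m = 79, n = 16
a = 79² - 16² = 6241 - 256 = 5985
b = 2 × 79 × 16 = 2528
c = 79² + 16² = 6241 + 256 = 6497
Verification: 5985² + 2528² = 35820225 + 6390784 = 42211009 = 6497² ✓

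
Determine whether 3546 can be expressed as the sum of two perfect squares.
39² + 45² (a=39, b=45)

Factorization: 3546 = 2 × 3^2 × 197
By Fermat: n is sum of two squares iff every prime p ≡ 3 (mod 4) appears to even power.
All primes ≡ 3 (mod 4) appear to even power.
Search a = 0, 1, 2, … for 3546 - a² a perfect square: first hit at a = 39: 3546 - 1521 = 2025 = 45².
3546 = 39² + 45² = 1521 + 2025 ✓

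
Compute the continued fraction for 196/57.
[3; 2, 3, 1, 1, 3]

Euclidean algorithm steps:
196 = 3 × 57 + 25
57 = 2 × 25 + 7
25 = 3 × 7 + 4
7 = 1 × 4 + 3
4 = 1 × 3 + 1
3 = 3 × 1 + 0
Continued fraction: [3; 2, 3, 1, 1, 3]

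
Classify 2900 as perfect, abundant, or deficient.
abundant

Proper divisors of 2900: sum = 1 + 2 + 4 + 5 + 10 + 20 + 25 + 29 + ... + 290 + 580 + 725 + 1450 (17 divisors) = 3610
Since 3610 > 2900, 2900 is abundant.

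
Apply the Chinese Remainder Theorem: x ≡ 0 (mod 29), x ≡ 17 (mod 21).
290

Using Chinese Remainder Theorem:
M = 29 × 21 = 609
M1 = 21, M2 = 29
y1 = 21^(-1) mod 29 = 18
y2 = 29^(-1) mod 21 = 8
x = (0×21×18 + 17×29×8) mod 609 = 290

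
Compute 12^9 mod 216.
0

Repeated squaring. Binary of 9 = 1001.
12^1 ≡ 12 (mod 216); 12^2 ≡ 144 (mod 216); 12^4 ≡ 0 (mod 216); 12^8 ≡ 0 (mod 216)
12^9 = 12^1 × 12^8 ≡ 0 (mod 216)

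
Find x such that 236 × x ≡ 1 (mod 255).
161

gcd(236, 255) = 1, so the inverse exists.
Extended Euclidean algorithm on (255, 236):
255 = 1 × 236 + 19  ⟹  19 = (1)·255 + (-1)·236
236 = 12 × 19 + 8  ⟹  8 = (-12)·255 + (13)·236
19 = 2 × 8 + 3  ⟹  3 = (25)·255 + (-27)·236
8 = 2 × 3 + 2  ⟹  2 = (-62)·255 + (67)·236
3 = 1 × 2 + 1  ⟹  1 = (87)·255 + (-94)·236
So (-94)·236 ≡ 1 (mod 255), i.e. 236^(-1) ≡ -94 ≡ 161 (mod 255).
Check: 236 × 161 = 37996 ≡ 1 (mod 255)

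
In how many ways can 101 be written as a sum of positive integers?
214481126

p(n) counts ways to write n as a sum of positive integers (order ignored).
Euler's pentagonal recurrence: p(k) = p(k-1) + p(k-2) - p(k-5) - p(k-7) + p(k-12) + p(k-15) - ... (offsets j(3j∓1)/2, signs ++--, p(0)=1, p(<0)=0).
DP table for k = 0..100: p(0)=1, p(1)=1, p(2)=2, p(3)=3, p(4)=5, p(5)=7, p(6)=11, p(7)=15, p(8)=22, p(9)=30, p(10)=42, p(11)=56, p(12)=77, p(13)=101, p(14)=135, p(15)=176, p(16)=231, p(17)=297, p(18)=385, p(19)=490, p(20)=627, p(21)=792, p(22)=1002, p(23)=1255, p(24)=1575, p(25)=1958, p(26)=2436, p(27)=3010, p(28)=3718, p(29)=4565, p(30)=5604, p(31)=6842, p(32)=8349, p(33)=10143, p(34)=12310, p(35)=14883, p(36)=17977, p(37)=21637, p(38)=26015, p(39)=31185, p(40)=37338, p(41)=44583, p(42)=53174, p(43)=63261, p(44)=75175, p(45)=89134, p(46)=105558, p(47)=124754, p(48)=147273, p(49)=173525, p(50)=204226, p(51)=239943, p(52)=281589, p(53)=329931, p(54)=386155, p(55)=451276, p(56)=526823, p(57)=614154, p(58)=715220, p(59)=831820, p(60)=966467, p(61)=1121505, p(62)=1300156, p(63)=1505499, p(64)=1741630, p(65)=2012558, p(66)=2323520, p(67)=2679689, p(68)=3087735, p(69)=3554345, p(70)=4087968, p(71)=4697205, p(72)=5392783, p(73)=6185689, p(74)=7089500, p(75)=8118264, p(76)=9289091, p(77)=10619863, p(78)=12132164, p(79)=13848650, p(80)=15796476, p(81)=18004327, p(82)=20506255, p(83)=23338469, p(84)=26543660, p(85)=30167357, p(86)=34262962, p(87)=38887673, p(88)=44108109, p(89)=49995925, p(90)=56634173, p(91)=64112359, p(92)=72533807, p(93)=82010177, p(94)=92669720, p(95)=104651419, p(96)=118114304, p(97)=133230930, p(98)=150198136, p(99)=169229875, p(100)=190569292.
Final step: p(101) = p(100) + p(99) - p(96) - p(94) + p(89) + p(86) - p(79) - p(75) + p(66) + p(61) - p(50) - p(44) + p(31) + p(24) - p(9) - p(1)
= 190569292 + 169229875 - 118114304 - 92669720 + 49995925 + 34262962 - 13848650 - 8118264 + 2323520 + 1121505 - 204226 - 75175 + 6842 + 1575 - 30 - 1
= 214481126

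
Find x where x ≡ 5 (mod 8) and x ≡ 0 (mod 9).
45

Using Chinese Remainder Theorem:
M = 8 × 9 = 72
M1 = 9, M2 = 8
y1 = 9^(-1) mod 8 = 1
y2 = 8^(-1) mod 9 = 8
x = (5×9×1 + 0×8×8) mod 72 = 45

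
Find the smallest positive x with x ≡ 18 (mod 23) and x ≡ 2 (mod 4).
18

Using Chinese Remainder Theorem:
M = 23 × 4 = 92
M1 = 4, M2 = 23
y1 = 4^(-1) mod 23 = 6
y2 = 23^(-1) mod 4 = 3
x = (18×4×6 + 2×23×3) mod 92 = 18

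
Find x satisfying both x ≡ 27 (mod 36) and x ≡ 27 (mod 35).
27

Using Chinese Remainder Theorem:
M = 36 × 35 = 1260
M1 = 35, M2 = 36
y1 = 35^(-1) mod 36 = 35
y2 = 36^(-1) mod 35 = 1
x = (27×35×35 + 27×36×1) mod 1260 = 27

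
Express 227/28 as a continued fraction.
[8; 9, 3]

Euclidean algorithm steps:
227 = 8 × 28 + 3
28 = 9 × 3 + 1
3 = 3 × 1 + 0
Continued fraction: [8; 9, 3]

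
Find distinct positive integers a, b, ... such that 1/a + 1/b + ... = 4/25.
1/7 + 1/59 + 1/5163 + 1/53307975

Greedy algorithm:
4/25: ceiling(25/4) = 7, use 1/7
3/175: ceiling(175/3) = 59, use 1/59
2/10325: ceiling(10325/2) = 5163, use 1/5163
1/53307975: ceiling(53307975/1) = 53307975, use 1/53307975
Result: 4/25 = 1/7 + 1/59 + 1/5163 + 1/53307975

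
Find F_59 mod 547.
287

Matrix identity: Q^n = [[F_(n+1), F_n], [F_n, F_(n-1)]] with Q = [[1,1],[1,0]].
n = 59 = 111011₂. Square-and-multiply, entries mod 547:
Q^1 = [[1,1],[1,0]]
Q^3 = (Q^1)²·Q = [[3,2],[2,1]]
Q^7 = (Q^3)²·Q = [[21,13],[13,8]]
Q^14 = (Q^7)² = [[63,377],[377,233]]
Q^29 = (Q^14)²·Q = [[53,49],[49,4]]
Q^59 = (Q^29)²·Q = [[345,287],[287,58]]
F_59 mod 547 = Q^59[0][1] = 287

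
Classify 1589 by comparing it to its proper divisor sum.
deficient

Proper divisors of 1589: sum = 1 + 7 + 227 = 235
Since 235 < 1589, 1589 is deficient.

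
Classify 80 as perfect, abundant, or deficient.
abundant

Proper divisors of 80: sum = 1 + 2 + 4 + 5 + 8 + 10 + 16 + 20 + 40 = 106
Since 106 > 80, 80 is abundant.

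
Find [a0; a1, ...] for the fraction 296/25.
[11; 1, 5, 4]

Euclidean algorithm steps:
296 = 11 × 25 + 21
25 = 1 × 21 + 4
21 = 5 × 4 + 1
4 = 4 × 1 + 0
Continued fraction: [11; 1, 5, 4]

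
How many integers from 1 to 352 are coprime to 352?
160

352 = 2^5 × 11
φ(n) = n × ∏(1 - 1/p) for each prime p dividing n
φ(352) = 352 × (1 - 1/2) × (1 - 1/11) = 160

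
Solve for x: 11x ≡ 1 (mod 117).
32

gcd(11, 117) = 1, so the inverse exists.
Extended Euclidean algorithm on (117, 11):
117 = 10 × 11 + 7  ⟹  7 = (1)·117 + (-10)·11
11 = 1 × 7 + 4  ⟹  4 = (-1)·117 + (11)·11
7 = 1 × 4 + 3  ⟹  3 = (2)·117 + (-21)·11
4 = 1 × 3 + 1  ⟹  1 = (-3)·117 + (32)·11
So (32)·11 ≡ 1 (mod 117), i.e. 11^(-1) ≡ 32 (mod 117).
Check: 11 × 32 = 352 ≡ 1 (mod 117)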